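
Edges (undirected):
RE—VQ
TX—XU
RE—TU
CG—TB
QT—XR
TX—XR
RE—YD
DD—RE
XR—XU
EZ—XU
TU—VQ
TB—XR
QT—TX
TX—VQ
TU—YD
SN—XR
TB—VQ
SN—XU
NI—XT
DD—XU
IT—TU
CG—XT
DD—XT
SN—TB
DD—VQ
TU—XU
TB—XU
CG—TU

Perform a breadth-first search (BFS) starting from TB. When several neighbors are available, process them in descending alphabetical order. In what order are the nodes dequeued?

Visit TB; enqueue XU, XR, VQ, SN, CG → queue [XU, XR, VQ, SN, CG]
Visit XU; enqueue TX, TU, EZ, DD → queue [XR, VQ, SN, CG, TX, TU, EZ, DD]
Visit XR; enqueue QT → queue [VQ, SN, CG, TX, TU, EZ, DD, QT]
Visit VQ; enqueue RE → queue [SN, CG, TX, TU, EZ, DD, QT, RE]
Visit SN → queue [CG, TX, TU, EZ, DD, QT, RE]
Visit CG; enqueue XT → queue [TX, TU, EZ, DD, QT, RE, XT]
Visit TX → queue [TU, EZ, DD, QT, RE, XT]
Visit TU; enqueue YD, IT → queue [EZ, DD, QT, RE, XT, YD, IT]
Visit EZ → queue [DD, QT, RE, XT, YD, IT]
Visit DD → queue [QT, RE, XT, YD, IT]
Visit QT → queue [RE, XT, YD, IT]
Visit RE → queue [XT, YD, IT]
Visit XT; enqueue NI → queue [YD, IT, NI]
Visit YD → queue [IT, NI]
Visit IT → queue [NI]
Visit NI → queue []

TB -> XU -> XR -> VQ -> SN -> CG -> TX -> TU -> EZ -> DD -> QT -> RE -> XT -> YD -> IT -> NI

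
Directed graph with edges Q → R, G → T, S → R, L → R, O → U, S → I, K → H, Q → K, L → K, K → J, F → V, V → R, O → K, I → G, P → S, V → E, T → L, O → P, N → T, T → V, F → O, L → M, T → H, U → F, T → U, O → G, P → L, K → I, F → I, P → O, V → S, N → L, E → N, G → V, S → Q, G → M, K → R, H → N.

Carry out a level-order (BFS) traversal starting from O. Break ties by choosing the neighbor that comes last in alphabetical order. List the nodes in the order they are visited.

Visit O; enqueue U, P, K, G → queue [U, P, K, G]
Visit U; enqueue F → queue [P, K, G, F]
Visit P; enqueue S, L → queue [K, G, F, S, L]
Visit K; enqueue R, J, I, H → queue [G, F, S, L, R, J, I, H]
Visit G; enqueue V, T, M → queue [F, S, L, R, J, I, H, V, T, M]
Visit F → queue [S, L, R, J, I, H, V, T, M]
Visit S; enqueue Q → queue [L, R, J, I, H, V, T, M, Q]
Visit L → queue [R, J, I, H, V, T, M, Q]
Visit R → queue [J, I, H, V, T, M, Q]
Visit J → queue [I, H, V, T, M, Q]
Visit I → queue [H, V, T, M, Q]
Visit H; enqueue N → queue [V, T, M, Q, N]
Visit V; enqueue E → queue [T, M, Q, N, E]
Visit T → queue [M, Q, N, E]
Visit M → queue [Q, N, E]
Visit Q → queue [N, E]
Visit N → queue [E]
Visit E → queue []

O → U → P → K → G → F → S → L → R → J → I → H → V → T → M → Q → N → E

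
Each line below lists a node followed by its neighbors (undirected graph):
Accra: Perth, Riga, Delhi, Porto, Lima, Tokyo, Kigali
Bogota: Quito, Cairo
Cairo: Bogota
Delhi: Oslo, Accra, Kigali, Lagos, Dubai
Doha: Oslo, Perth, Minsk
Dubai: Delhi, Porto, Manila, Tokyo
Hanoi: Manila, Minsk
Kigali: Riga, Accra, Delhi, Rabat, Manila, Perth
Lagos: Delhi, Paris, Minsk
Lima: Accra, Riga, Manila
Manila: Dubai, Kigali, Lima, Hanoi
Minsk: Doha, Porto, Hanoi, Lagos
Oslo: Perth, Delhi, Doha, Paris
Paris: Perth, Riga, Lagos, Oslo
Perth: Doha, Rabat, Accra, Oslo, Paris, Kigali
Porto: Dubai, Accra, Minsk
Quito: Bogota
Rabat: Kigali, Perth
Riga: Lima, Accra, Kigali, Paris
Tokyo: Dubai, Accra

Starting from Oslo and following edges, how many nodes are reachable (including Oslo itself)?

17

BFS from Oslo visits: Oslo, Perth, Delhi, Doha, Paris, Rabat, Accra, Kigali, Lagos, Dubai, Minsk, Riga, Porto, Lima, Tokyo, Manila, Hanoi
Reachable nodes: 17 of 20 total.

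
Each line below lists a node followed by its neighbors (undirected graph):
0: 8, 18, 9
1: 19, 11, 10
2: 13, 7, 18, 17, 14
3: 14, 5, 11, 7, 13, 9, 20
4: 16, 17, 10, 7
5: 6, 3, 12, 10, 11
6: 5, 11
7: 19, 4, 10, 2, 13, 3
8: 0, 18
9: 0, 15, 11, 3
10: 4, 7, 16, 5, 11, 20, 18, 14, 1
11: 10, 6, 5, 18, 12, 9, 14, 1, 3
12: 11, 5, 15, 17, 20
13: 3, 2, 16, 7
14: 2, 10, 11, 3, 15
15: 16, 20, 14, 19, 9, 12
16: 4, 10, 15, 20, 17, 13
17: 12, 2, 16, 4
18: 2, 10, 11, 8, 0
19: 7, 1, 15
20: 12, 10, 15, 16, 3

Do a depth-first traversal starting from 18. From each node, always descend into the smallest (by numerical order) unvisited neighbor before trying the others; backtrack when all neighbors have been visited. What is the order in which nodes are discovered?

Visit 18
18 → 0
0 → 8
0 → 9
9 → 3
3 → 5
5 → 6
6 → 11
11 → 1
1 → 10
10 → 4
4 → 7
7 → 2
2 → 13
13 → 16
16 → 15
15 → 12
12 → 17
12 → 20
15 → 14
15 → 19

18 -> 0 -> 8 -> 9 -> 3 -> 5 -> 6 -> 11 -> 1 -> 10 -> 4 -> 7 -> 2 -> 13 -> 16 -> 15 -> 12 -> 17 -> 20 -> 14 -> 19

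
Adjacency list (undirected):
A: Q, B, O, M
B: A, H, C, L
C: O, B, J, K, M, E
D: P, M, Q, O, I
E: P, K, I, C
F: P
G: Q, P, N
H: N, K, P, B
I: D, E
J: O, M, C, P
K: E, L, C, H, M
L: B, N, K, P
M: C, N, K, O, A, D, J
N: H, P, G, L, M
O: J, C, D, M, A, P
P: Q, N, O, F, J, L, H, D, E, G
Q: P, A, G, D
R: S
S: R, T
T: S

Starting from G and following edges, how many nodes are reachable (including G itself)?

17

BFS from G visits: G, Q, P, N, A, D, O, F, J, L, H, E, M, B, I, C, K
Reachable nodes: 17 of 20 total.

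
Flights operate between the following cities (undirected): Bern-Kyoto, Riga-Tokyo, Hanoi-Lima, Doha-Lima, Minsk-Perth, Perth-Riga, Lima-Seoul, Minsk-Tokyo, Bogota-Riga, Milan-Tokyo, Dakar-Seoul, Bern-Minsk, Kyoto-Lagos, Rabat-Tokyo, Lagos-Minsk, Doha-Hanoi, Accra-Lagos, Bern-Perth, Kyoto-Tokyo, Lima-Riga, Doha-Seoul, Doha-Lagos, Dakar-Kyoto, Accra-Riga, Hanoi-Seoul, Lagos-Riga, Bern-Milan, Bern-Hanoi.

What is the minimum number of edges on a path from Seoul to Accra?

Level 0: Seoul
Level 1: Dakar, Doha, Hanoi, Lima
Level 2: Bern, Kyoto, Lagos, Riga
Level 3: Accra, Bogota, Milan, Minsk, Perth, Tokyo
Level 4: Rabat
Accra first appears at level 3.

3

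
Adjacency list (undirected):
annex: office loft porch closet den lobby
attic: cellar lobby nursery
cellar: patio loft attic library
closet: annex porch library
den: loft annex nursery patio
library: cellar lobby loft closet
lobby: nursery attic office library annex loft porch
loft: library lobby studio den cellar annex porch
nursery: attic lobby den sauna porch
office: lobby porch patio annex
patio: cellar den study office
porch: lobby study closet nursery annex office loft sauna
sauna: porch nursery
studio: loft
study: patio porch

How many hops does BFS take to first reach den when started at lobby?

2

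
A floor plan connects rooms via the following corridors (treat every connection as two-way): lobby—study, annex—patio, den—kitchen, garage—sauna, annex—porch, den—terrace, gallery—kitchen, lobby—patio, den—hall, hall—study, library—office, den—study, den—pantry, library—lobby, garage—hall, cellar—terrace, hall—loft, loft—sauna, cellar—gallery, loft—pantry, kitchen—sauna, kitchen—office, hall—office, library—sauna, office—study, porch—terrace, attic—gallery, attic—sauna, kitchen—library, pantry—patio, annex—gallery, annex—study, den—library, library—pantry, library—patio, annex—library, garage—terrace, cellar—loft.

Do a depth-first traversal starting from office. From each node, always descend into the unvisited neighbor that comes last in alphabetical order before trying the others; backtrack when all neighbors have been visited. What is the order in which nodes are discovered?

Visit office
office → study
study → lobby
lobby → patio
patio → pantry
pantry → loft
loft → sauna
sauna → library
library → kitchen
kitchen → gallery
gallery → cellar
cellar → terrace
terrace → porch
porch → annex
terrace → garage
garage → hall
hall → den
gallery → attic

office, study, lobby, patio, pantry, loft, sauna, library, kitchen, gallery, cellar, terrace, porch, annex, garage, hall, den, attic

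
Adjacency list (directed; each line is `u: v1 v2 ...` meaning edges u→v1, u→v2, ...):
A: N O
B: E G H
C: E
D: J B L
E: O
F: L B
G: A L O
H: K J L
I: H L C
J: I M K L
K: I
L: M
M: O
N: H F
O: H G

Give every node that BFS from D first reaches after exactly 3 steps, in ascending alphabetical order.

A, C, O

Level 0: D
Level 1: B, J, L
Level 2: E, G, H, I, K, M
Level 3: A, C, O
Level 4: N
Level 5: F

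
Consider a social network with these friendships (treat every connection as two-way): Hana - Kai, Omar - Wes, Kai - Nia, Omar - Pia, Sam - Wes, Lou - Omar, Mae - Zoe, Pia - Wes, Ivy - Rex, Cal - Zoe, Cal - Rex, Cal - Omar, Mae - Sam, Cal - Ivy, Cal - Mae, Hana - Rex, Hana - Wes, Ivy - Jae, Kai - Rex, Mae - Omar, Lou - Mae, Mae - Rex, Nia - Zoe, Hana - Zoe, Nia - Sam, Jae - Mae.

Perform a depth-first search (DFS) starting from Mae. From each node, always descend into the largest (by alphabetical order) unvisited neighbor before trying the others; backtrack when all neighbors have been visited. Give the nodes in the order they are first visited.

Mae, Zoe, Nia, Sam, Wes, Pia, Omar, Lou, Cal, Rex, Kai, Hana, Ivy, Jae

Visit Mae
Mae → Zoe
Zoe → Nia
Nia → Sam
Sam → Wes
Wes → Pia
Pia → Omar
Omar → Lou
Omar → Cal
Cal → Rex
Rex → Kai
Kai → Hana
Rex → Ivy
Ivy → Jae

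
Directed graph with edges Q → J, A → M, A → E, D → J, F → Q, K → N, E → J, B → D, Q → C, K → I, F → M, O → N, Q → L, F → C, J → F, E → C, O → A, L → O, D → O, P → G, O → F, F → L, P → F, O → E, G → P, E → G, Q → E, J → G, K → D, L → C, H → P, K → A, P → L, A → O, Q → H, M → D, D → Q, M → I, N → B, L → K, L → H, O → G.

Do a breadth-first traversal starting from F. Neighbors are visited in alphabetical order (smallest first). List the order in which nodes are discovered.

Visit F; enqueue C, L, M, Q → queue [C, L, M, Q]
Visit C → queue [L, M, Q]
Visit L; enqueue H, K, O → queue [M, Q, H, K, O]
Visit M; enqueue D, I → queue [Q, H, K, O, D, I]
Visit Q; enqueue E, J → queue [H, K, O, D, I, E, J]
Visit H; enqueue P → queue [K, O, D, I, E, J, P]
Visit K; enqueue A, N → queue [O, D, I, E, J, P, A, N]
Visit O; enqueue G → queue [D, I, E, J, P, A, N, G]
Visit D → queue [I, E, J, P, A, N, G]
Visit I → queue [E, J, P, A, N, G]
Visit E → queue [J, P, A, N, G]
Visit J → queue [P, A, N, G]
Visit P → queue [A, N, G]
Visit A → queue [N, G]
Visit N; enqueue B → queue [G, B]
Visit G → queue [B]
Visit B → queue []

F, C, L, M, Q, H, K, O, D, I, E, J, P, A, N, G, B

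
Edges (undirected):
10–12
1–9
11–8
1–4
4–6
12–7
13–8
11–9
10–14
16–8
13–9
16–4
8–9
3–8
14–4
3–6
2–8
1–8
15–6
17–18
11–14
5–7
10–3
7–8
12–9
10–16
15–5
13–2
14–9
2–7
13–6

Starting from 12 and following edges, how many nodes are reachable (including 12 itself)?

16

BFS from 12 visits: 12, 7, 9, 10, 2, 5, 8, 1, 11, 13, 14, 3, 16, 15, 4, 6
Reachable nodes: 16 of 18 total.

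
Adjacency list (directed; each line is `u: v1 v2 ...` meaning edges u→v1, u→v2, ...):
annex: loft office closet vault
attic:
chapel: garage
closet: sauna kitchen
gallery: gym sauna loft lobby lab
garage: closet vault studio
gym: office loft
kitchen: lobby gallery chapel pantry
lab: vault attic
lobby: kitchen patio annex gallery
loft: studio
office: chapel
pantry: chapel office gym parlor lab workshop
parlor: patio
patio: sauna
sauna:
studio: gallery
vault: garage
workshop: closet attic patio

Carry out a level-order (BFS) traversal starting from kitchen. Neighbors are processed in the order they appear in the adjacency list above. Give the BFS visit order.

Visit kitchen; enqueue lobby, gallery, chapel, pantry → queue [lobby, gallery, chapel, pantry]
Visit lobby; enqueue patio, annex → queue [gallery, chapel, pantry, patio, annex]
Visit gallery; enqueue gym, sauna, loft, lab → queue [chapel, pantry, patio, annex, gym, sauna, loft, lab]
Visit chapel; enqueue garage → queue [pantry, patio, annex, gym, sauna, loft, lab, garage]
Visit pantry; enqueue office, parlor, workshop → queue [patio, annex, gym, sauna, loft, lab, garage, office, parlor, workshop]
Visit patio → queue [annex, gym, sauna, loft, lab, garage, office, parlor, workshop]
Visit annex; enqueue closet, vault → queue [gym, sauna, loft, lab, garage, office, parlor, workshop, closet, vault]
Visit gym → queue [sauna, loft, lab, garage, office, parlor, workshop, closet, vault]
Visit sauna → queue [loft, lab, garage, office, parlor, workshop, closet, vault]
Visit loft; enqueue studio → queue [lab, garage, office, parlor, workshop, closet, vault, studio]
Visit lab; enqueue attic → queue [garage, office, parlor, workshop, closet, vault, studio, attic]
Visit garage → queue [office, parlor, workshop, closet, vault, studio, attic]
Visit office → queue [parlor, workshop, closet, vault, studio, attic]
Visit parlor → queue [workshop, closet, vault, studio, attic]
Visit workshop → queue [closet, vault, studio, attic]
Visit closet → queue [vault, studio, attic]
Visit vault → queue [studio, attic]
Visit studio → queue [attic]
Visit attic → queue []

kitchen, lobby, gallery, chapel, pantry, patio, annex, gym, sauna, loft, lab, garage, office, parlor, workshop, closet, vault, studio, attic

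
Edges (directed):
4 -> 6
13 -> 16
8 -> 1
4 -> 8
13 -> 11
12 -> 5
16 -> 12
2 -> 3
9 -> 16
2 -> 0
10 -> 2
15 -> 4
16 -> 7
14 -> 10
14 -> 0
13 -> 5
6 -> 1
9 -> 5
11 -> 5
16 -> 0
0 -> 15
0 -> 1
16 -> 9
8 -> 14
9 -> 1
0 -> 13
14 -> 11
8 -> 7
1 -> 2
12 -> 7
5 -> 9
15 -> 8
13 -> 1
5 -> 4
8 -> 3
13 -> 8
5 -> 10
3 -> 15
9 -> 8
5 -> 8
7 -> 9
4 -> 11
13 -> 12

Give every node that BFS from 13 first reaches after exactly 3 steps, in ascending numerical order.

Level 0: 13
Level 1: 1, 5, 8, 11, 12, 16
Level 2: 0, 2, 3, 4, 7, 9, 10, 14
Level 3: 6, 15

6, 15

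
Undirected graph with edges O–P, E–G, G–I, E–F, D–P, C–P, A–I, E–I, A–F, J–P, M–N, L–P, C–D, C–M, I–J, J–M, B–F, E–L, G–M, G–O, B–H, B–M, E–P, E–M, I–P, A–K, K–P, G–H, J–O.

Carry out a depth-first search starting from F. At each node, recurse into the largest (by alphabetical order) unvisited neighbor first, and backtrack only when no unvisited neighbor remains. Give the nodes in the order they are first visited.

F -> E -> P -> O -> J -> M -> N -> G -> I -> A -> K -> H -> B -> C -> D -> L

Visit F
F → E
E → P
P → O
O → J
J → M
M → N
M → G
G → I
I → A
A → K
G → H
H → B
M → C
C → D
P → L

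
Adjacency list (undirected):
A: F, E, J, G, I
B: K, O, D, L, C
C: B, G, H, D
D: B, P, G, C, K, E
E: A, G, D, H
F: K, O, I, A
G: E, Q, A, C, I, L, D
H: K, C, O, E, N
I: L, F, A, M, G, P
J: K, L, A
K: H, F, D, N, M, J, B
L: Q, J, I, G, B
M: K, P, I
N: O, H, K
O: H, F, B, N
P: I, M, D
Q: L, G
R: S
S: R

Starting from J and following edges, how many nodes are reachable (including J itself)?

17

BFS from J visits: J, K, L, A, H, F, D, N, M, B, Q, I, G, E, C, O, P
Reachable nodes: 17 of 19 total.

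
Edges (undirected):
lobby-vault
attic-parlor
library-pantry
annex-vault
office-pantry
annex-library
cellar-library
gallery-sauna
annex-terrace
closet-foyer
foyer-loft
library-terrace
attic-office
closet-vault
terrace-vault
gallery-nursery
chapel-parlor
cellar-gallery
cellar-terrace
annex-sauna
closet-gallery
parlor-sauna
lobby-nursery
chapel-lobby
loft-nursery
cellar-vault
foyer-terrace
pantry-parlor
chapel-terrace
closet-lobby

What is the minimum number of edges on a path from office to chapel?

3

Level 0: office
Level 1: attic, pantry
Level 2: library, parlor
Level 3: annex, cellar, chapel, sauna, terrace
Level 4: foyer, gallery, lobby, vault
Level 5: closet, loft, nursery
chapel first appears at level 3.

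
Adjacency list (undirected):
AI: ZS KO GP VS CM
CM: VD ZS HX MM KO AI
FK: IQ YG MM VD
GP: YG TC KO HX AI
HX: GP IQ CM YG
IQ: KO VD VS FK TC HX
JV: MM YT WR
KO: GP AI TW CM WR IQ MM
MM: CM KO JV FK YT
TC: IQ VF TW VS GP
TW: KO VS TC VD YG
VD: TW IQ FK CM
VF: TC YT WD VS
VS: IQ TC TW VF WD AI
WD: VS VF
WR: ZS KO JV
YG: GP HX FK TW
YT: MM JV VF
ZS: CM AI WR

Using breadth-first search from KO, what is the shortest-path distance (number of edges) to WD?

Level 0: KO
Level 1: AI, CM, GP, IQ, MM, TW, WR
Level 2: FK, HX, JV, TC, VD, VS, YG, YT, ZS
Level 3: VF, WD
WD first appears at level 3.

3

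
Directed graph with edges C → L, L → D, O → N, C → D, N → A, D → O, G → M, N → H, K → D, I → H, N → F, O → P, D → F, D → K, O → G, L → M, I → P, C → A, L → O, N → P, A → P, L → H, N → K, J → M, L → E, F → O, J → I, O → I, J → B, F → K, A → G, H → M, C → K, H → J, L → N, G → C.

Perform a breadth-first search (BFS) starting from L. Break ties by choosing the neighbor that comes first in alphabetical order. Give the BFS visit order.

L D E H M N O F K J A P G I B C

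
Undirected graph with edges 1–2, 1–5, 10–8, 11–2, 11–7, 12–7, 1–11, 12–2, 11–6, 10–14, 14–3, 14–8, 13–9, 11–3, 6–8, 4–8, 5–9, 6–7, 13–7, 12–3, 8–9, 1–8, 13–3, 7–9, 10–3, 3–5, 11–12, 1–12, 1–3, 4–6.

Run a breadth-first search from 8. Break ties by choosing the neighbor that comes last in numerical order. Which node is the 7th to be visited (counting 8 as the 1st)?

Visit 8; enqueue 14, 10, 9, 6, 4, 1 → queue [14, 10, 9, 6, 4, 1]
Visit 14; enqueue 3 → queue [10, 9, 6, 4, 1, 3]
Visit 10 → queue [9, 6, 4, 1, 3]
Visit 9; enqueue 13, 7, 5 → queue [6, 4, 1, 3, 13, 7, 5]
Visit 6; enqueue 11 → queue [4, 1, 3, 13, 7, 5, 11]
Visit 4 → queue [1, 3, 13, 7, 5, 11]
Visit 1; enqueue 12, 2 → queue [3, 13, 7, 5, 11, 12, 2]
Visit 3 → queue [13, 7, 5, 11, 12, 2]
Visit 13 → queue [7, 5, 11, 12, 2]
Visit 7 → queue [5, 11, 12, 2]
Visit 5 → queue [11, 12, 2]
Visit 11 → queue [12, 2]
Visit 12 → queue [2]
Visit 2 → queue []

Visit order: 8, 14, 10, 9, 6, 4, 1, 3, 13, 7, 5, 11, 12, 2

1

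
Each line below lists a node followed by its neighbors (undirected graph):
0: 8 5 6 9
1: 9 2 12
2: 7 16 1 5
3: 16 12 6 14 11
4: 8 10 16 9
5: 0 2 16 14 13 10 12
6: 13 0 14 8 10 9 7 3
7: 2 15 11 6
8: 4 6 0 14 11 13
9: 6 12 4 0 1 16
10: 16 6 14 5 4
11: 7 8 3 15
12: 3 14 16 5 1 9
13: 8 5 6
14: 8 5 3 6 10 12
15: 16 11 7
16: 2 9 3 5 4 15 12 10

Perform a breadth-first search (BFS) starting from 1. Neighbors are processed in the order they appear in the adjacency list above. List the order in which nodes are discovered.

Visit 1; enqueue 9, 2, 12 → queue [9, 2, 12]
Visit 9; enqueue 6, 4, 0, 16 → queue [2, 12, 6, 4, 0, 16]
Visit 2; enqueue 7, 5 → queue [12, 6, 4, 0, 16, 7, 5]
Visit 12; enqueue 3, 14 → queue [6, 4, 0, 16, 7, 5, 3, 14]
Visit 6; enqueue 13, 8, 10 → queue [4, 0, 16, 7, 5, 3, 14, 13, 8, 10]
Visit 4 → queue [0, 16, 7, 5, 3, 14, 13, 8, 10]
Visit 0 → queue [16, 7, 5, 3, 14, 13, 8, 10]
Visit 16; enqueue 15 → queue [7, 5, 3, 14, 13, 8, 10, 15]
Visit 7; enqueue 11 → queue [5, 3, 14, 13, 8, 10, 15, 11]
Visit 5 → queue [3, 14, 13, 8, 10, 15, 11]
Visit 3 → queue [14, 13, 8, 10, 15, 11]
Visit 14 → queue [13, 8, 10, 15, 11]
Visit 13 → queue [8, 10, 15, 11]
Visit 8 → queue [10, 15, 11]
Visit 10 → queue [15, 11]
Visit 15 → queue [11]
Visit 11 → queue []

1, 9, 2, 12, 6, 4, 0, 16, 7, 5, 3, 14, 13, 8, 10, 15, 11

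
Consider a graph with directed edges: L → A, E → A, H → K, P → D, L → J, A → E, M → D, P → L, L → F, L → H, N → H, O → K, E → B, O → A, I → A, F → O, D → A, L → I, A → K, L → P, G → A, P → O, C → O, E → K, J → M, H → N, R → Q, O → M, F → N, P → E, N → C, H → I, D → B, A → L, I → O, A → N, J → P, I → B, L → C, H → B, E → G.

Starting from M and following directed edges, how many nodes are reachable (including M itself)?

16

BFS from M visits: M, D, A, B, E, K, L, N, G, C, F, H, I, J, P, O
Reachable nodes: 16 of 18 total.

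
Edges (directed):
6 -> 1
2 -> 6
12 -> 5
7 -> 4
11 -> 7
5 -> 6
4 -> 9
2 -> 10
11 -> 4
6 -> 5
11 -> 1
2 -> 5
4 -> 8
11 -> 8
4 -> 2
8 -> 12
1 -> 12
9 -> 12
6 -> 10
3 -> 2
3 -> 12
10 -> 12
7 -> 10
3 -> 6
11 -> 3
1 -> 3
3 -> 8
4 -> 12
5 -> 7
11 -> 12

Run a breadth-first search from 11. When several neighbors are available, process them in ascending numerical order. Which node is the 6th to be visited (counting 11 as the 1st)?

8

Visit 11; enqueue 1, 3, 4, 7, 8, 12 → queue [1, 3, 4, 7, 8, 12]
Visit 1 → queue [3, 4, 7, 8, 12]
Visit 3; enqueue 2, 6 → queue [4, 7, 8, 12, 2, 6]
Visit 4; enqueue 9 → queue [7, 8, 12, 2, 6, 9]
Visit 7; enqueue 10 → queue [8, 12, 2, 6, 9, 10]
Visit 8 → queue [12, 2, 6, 9, 10]
Visit 12; enqueue 5 → queue [2, 6, 9, 10, 5]
Visit 2 → queue [6, 9, 10, 5]
Visit 6 → queue [9, 10, 5]
Visit 9 → queue [10, 5]
Visit 10 → queue [5]
Visit 5 → queue []

Visit order: 11, 1, 3, 4, 7, 8, 12, 2, 6, 9, 10, 5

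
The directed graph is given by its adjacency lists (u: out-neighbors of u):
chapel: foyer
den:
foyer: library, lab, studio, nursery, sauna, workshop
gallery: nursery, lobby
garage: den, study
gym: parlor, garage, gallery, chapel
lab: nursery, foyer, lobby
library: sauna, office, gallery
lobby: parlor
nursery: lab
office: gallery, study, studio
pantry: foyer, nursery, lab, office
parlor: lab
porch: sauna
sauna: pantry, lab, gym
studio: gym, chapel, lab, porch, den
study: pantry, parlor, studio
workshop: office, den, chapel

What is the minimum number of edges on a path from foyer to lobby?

Level 0: foyer
Level 1: lab, library, nursery, sauna, studio, workshop
Level 2: chapel, den, gallery, gym, lobby, office, pantry, porch
Level 3: garage, parlor, study
lobby first appears at level 2.

2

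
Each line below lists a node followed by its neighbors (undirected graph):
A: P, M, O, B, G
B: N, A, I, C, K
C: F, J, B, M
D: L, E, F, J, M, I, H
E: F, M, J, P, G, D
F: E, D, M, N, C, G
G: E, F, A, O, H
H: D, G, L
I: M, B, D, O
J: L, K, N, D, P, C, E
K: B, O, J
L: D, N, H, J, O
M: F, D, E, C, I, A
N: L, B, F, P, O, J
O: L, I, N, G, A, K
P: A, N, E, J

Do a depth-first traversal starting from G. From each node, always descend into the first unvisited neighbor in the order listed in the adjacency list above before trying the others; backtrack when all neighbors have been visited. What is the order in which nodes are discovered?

Visit G
G → E
E → F
F → D
D → L
L → N
N → B
B → A
A → P
P → J
J → K
K → O
O → I
I → M
M → C
L → H

G, E, F, D, L, N, B, A, P, J, K, O, I, M, C, H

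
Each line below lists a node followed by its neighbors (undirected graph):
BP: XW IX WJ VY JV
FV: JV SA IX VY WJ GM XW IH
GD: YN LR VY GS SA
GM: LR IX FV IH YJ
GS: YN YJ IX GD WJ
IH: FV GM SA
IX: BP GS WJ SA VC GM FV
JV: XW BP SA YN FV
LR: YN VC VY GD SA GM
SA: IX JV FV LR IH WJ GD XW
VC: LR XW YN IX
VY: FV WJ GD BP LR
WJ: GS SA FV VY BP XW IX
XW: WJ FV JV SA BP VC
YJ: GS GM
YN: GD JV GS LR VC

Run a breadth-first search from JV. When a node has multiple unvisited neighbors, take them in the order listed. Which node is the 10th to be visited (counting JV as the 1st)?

VY

Visit JV; enqueue XW, BP, SA, YN, FV → queue [XW, BP, SA, YN, FV]
Visit XW; enqueue WJ, VC → queue [BP, SA, YN, FV, WJ, VC]
Visit BP; enqueue IX, VY → queue [SA, YN, FV, WJ, VC, IX, VY]
Visit SA; enqueue LR, IH, GD → queue [YN, FV, WJ, VC, IX, VY, LR, IH, GD]
Visit YN; enqueue GS → queue [FV, WJ, VC, IX, VY, LR, IH, GD, GS]
Visit FV; enqueue GM → queue [WJ, VC, IX, VY, LR, IH, GD, GS, GM]
Visit WJ → queue [VC, IX, VY, LR, IH, GD, GS, GM]
Visit VC → queue [IX, VY, LR, IH, GD, GS, GM]
Visit IX → queue [VY, LR, IH, GD, GS, GM]
Visit VY → queue [LR, IH, GD, GS, GM]
Visit LR → queue [IH, GD, GS, GM]
Visit IH → queue [GD, GS, GM]
Visit GD → queue [GS, GM]
Visit GS; enqueue YJ → queue [GM, YJ]
Visit GM → queue [YJ]
Visit YJ → queue []

Visit order: JV, XW, BP, SA, YN, FV, WJ, VC, IX, VY, LR, IH, GD, GS, GM, YJ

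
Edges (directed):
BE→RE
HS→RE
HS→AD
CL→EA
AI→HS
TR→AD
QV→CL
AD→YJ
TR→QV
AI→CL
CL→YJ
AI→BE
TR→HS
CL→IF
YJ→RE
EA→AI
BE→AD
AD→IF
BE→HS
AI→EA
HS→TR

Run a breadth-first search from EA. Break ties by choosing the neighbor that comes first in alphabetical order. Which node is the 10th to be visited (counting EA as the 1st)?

TR

Visit EA; enqueue AI → queue [AI]
Visit AI; enqueue BE, CL, HS → queue [BE, CL, HS]
Visit BE; enqueue AD, RE → queue [CL, HS, AD, RE]
Visit CL; enqueue IF, YJ → queue [HS, AD, RE, IF, YJ]
Visit HS; enqueue TR → queue [AD, RE, IF, YJ, TR]
Visit AD → queue [RE, IF, YJ, TR]
Visit RE → queue [IF, YJ, TR]
Visit IF → queue [YJ, TR]
Visit YJ → queue [TR]
Visit TR; enqueue QV → queue [QV]
Visit QV → queue []

Visit order: EA, AI, BE, CL, HS, AD, RE, IF, YJ, TR, QV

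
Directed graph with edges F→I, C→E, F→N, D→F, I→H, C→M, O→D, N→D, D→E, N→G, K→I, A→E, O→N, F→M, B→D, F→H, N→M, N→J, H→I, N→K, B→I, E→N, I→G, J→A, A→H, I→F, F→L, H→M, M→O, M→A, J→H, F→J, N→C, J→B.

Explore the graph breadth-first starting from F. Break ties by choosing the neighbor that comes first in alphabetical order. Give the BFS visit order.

F -> H -> I -> J -> L -> M -> N -> G -> A -> B -> O -> C -> D -> K -> E

Visit F; enqueue H, I, J, L, M, N → queue [H, I, J, L, M, N]
Visit H → queue [I, J, L, M, N]
Visit I; enqueue G → queue [J, L, M, N, G]
Visit J; enqueue A, B → queue [L, M, N, G, A, B]
Visit L → queue [M, N, G, A, B]
Visit M; enqueue O → queue [N, G, A, B, O]
Visit N; enqueue C, D, K → queue [G, A, B, O, C, D, K]
Visit G → queue [A, B, O, C, D, K]
Visit A; enqueue E → queue [B, O, C, D, K, E]
Visit B → queue [O, C, D, K, E]
Visit O → queue [C, D, K, E]
Visit C → queue [D, K, E]
Visit D → queue [K, E]
Visit K → queue [E]
Visit E → queue []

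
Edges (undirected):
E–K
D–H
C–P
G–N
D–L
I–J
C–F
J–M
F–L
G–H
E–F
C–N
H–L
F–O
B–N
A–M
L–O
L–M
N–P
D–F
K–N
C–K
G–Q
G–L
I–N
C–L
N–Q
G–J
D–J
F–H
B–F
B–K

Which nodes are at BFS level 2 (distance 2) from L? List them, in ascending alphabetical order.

A, B, E, J, K, N, P, Q

Level 0: L
Level 1: C, D, F, G, H, M, O
Level 2: A, B, E, J, K, N, P, Q
Level 3: I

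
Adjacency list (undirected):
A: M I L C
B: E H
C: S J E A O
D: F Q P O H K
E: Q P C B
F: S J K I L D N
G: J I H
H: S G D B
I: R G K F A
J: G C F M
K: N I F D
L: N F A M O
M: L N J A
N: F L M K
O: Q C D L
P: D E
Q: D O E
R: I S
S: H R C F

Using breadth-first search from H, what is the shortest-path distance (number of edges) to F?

2

Level 0: H
Level 1: B, D, G, S
Level 2: C, E, F, I, J, K, O, P, Q, R
Level 3: A, L, M, N
F first appears at level 2.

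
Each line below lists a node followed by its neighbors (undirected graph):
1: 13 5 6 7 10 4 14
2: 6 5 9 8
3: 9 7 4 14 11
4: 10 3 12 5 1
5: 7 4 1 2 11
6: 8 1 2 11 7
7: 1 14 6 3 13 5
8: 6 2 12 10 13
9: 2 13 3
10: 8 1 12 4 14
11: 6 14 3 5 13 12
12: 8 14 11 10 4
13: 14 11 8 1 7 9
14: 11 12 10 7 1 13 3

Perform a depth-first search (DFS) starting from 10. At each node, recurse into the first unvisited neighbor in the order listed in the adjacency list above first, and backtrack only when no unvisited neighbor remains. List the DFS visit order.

10 8 6 1 13 14 11 3 9 2 5 7 4 12

Visit 10
10 → 8
8 → 6
6 → 1
1 → 13
13 → 14
14 → 11
11 → 3
3 → 9
9 → 2
2 → 5
5 → 7
5 → 4
4 → 12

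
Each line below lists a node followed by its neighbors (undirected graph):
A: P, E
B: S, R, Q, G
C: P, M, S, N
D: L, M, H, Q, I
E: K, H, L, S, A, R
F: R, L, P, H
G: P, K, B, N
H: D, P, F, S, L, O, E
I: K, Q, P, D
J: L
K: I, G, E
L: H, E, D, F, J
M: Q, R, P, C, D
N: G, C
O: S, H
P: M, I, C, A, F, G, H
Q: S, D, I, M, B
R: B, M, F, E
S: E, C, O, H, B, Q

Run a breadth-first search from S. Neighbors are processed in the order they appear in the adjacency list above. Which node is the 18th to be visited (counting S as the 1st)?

Visit S; enqueue E, C, O, H, B, Q → queue [E, C, O, H, B, Q]
Visit E; enqueue K, L, A, R → queue [C, O, H, B, Q, K, L, A, R]
Visit C; enqueue P, M, N → queue [O, H, B, Q, K, L, A, R, P, M, N]
Visit O → queue [H, B, Q, K, L, A, R, P, M, N]
Visit H; enqueue D, F → queue [B, Q, K, L, A, R, P, M, N, D, F]
Visit B; enqueue G → queue [Q, K, L, A, R, P, M, N, D, F, G]
Visit Q; enqueue I → queue [K, L, A, R, P, M, N, D, F, G, I]
Visit K → queue [L, A, R, P, M, N, D, F, G, I]
Visit L; enqueue J → queue [A, R, P, M, N, D, F, G, I, J]
Visit A → queue [R, P, M, N, D, F, G, I, J]
Visit R → queue [P, M, N, D, F, G, I, J]
Visit P → queue [M, N, D, F, G, I, J]
Visit M → queue [N, D, F, G, I, J]
Visit N → queue [D, F, G, I, J]
Visit D → queue [F, G, I, J]
Visit F → queue [G, I, J]
Visit G → queue [I, J]
Visit I → queue [J]
Visit J → queue []

Visit order: S, E, C, O, H, B, Q, K, L, A, R, P, M, N, D, F, G, I, J

I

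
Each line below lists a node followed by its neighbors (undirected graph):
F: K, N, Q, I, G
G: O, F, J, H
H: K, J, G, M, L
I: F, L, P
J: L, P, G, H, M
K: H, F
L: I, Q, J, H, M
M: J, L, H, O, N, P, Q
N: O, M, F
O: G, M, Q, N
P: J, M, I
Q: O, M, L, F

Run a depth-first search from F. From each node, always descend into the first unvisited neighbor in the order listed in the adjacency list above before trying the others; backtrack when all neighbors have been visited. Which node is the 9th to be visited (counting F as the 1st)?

O

Visit F
F → K
K → H
H → J
J → L
L → I
I → P
P → M
M → O
O → G
O → Q
O → N

Visit order: F, K, H, J, L, I, P, M, O, G, Q, N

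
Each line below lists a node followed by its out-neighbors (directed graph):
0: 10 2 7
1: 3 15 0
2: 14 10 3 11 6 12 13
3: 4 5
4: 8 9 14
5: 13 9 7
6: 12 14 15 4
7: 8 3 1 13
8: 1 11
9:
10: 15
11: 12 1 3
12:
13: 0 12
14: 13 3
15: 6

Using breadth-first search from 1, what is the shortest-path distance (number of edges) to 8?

3

Level 0: 1
Level 1: 0, 3, 15
Level 2: 2, 4, 5, 6, 7, 10
Level 3: 8, 9, 11, 12, 13, 14
8 first appears at level 3.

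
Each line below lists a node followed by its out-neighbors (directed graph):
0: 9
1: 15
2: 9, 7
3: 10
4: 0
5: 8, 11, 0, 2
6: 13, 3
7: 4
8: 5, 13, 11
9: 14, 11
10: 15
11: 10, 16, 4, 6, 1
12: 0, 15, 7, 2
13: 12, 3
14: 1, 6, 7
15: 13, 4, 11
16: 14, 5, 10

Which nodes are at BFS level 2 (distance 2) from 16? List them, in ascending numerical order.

Level 0: 16
Level 1: 5, 10, 14
Level 2: 0, 1, 2, 6, 7, 8, 11, 15
Level 3: 3, 4, 9, 13
Level 4: 12

0, 1, 2, 6, 7, 8, 11, 15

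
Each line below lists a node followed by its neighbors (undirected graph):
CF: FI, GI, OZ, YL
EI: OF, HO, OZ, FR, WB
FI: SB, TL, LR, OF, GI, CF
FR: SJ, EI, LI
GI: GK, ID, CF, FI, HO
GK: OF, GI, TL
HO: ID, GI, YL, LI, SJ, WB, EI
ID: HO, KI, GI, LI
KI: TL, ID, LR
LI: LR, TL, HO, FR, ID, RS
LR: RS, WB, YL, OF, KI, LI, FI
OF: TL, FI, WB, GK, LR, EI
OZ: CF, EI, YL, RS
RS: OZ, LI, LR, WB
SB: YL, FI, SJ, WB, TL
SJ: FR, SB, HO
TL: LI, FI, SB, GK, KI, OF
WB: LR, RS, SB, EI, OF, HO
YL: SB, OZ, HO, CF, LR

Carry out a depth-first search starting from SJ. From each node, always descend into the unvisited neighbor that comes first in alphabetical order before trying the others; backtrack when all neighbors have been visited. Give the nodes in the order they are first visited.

Visit SJ
SJ → FR
FR → EI
EI → HO
HO → GI
GI → CF
CF → FI
FI → LR
LR → KI
KI → ID
ID → LI
LI → RS
RS → OZ
OZ → YL
YL → SB
SB → TL
TL → GK
GK → OF
OF → WB

SJ -> FR -> EI -> HO -> GI -> CF -> FI -> LR -> KI -> ID -> LI -> RS -> OZ -> YL -> SB -> TL -> GK -> OF -> WB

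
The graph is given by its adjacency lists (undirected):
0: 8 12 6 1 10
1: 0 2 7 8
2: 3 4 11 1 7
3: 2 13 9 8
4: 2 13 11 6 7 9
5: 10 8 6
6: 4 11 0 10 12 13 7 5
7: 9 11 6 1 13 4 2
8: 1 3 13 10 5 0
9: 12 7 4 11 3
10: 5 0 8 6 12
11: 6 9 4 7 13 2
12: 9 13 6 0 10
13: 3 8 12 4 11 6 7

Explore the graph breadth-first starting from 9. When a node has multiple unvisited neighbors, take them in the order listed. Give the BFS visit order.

9, 12, 7, 4, 11, 3, 13, 6, 0, 10, 1, 2, 8, 5

Visit 9; enqueue 12, 7, 4, 11, 3 → queue [12, 7, 4, 11, 3]
Visit 12; enqueue 13, 6, 0, 10 → queue [7, 4, 11, 3, 13, 6, 0, 10]
Visit 7; enqueue 1, 2 → queue [4, 11, 3, 13, 6, 0, 10, 1, 2]
Visit 4 → queue [11, 3, 13, 6, 0, 10, 1, 2]
Visit 11 → queue [3, 13, 6, 0, 10, 1, 2]
Visit 3; enqueue 8 → queue [13, 6, 0, 10, 1, 2, 8]
Visit 13 → queue [6, 0, 10, 1, 2, 8]
Visit 6; enqueue 5 → queue [0, 10, 1, 2, 8, 5]
Visit 0 → queue [10, 1, 2, 8, 5]
Visit 10 → queue [1, 2, 8, 5]
Visit 1 → queue [2, 8, 5]
Visit 2 → queue [8, 5]
Visit 8 → queue [5]
Visit 5 → queue []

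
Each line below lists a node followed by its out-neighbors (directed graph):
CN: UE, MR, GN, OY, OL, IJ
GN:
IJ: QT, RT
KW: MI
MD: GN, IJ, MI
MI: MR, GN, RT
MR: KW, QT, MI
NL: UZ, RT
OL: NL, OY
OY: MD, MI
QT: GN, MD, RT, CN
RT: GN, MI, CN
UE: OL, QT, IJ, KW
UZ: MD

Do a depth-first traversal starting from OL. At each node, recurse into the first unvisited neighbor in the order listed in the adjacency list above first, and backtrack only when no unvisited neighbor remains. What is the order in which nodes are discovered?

OL NL UZ MD GN IJ QT RT MI MR KW CN UE OY

Visit OL
OL → NL
NL → UZ
UZ → MD
MD → GN
MD → IJ
IJ → QT
QT → RT
RT → MI
MI → MR
MR → KW
RT → CN
CN → UE
CN → OY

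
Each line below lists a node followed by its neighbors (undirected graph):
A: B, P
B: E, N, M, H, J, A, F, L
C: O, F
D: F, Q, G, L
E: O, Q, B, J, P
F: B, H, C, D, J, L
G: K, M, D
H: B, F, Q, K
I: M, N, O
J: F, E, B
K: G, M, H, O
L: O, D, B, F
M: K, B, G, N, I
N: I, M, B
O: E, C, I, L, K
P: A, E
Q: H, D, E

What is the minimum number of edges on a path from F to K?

2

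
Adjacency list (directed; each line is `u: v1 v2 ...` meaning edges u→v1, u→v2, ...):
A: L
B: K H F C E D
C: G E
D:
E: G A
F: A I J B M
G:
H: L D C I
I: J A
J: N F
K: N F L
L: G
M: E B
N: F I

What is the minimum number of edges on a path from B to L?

Level 0: B
Level 1: C, D, E, F, H, K
Level 2: A, G, I, J, L, M, N
L first appears at level 2.

2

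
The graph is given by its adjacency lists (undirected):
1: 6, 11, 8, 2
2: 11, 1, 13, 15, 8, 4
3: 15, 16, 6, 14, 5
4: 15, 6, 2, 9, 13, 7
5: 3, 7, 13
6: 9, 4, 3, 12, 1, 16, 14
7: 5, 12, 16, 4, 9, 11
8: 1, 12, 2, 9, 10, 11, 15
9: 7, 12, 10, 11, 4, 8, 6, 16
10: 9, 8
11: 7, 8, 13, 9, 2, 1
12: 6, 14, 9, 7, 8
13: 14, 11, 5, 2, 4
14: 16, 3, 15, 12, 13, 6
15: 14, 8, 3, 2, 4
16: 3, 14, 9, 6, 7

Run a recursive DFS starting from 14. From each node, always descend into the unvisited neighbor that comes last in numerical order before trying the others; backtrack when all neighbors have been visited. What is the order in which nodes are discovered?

Visit 14
14 → 16
16 → 9
9 → 12
12 → 8
8 → 15
15 → 4
4 → 13
13 → 11
11 → 7
7 → 5
5 → 3
3 → 6
6 → 1
1 → 2
8 → 10

14 → 16 → 9 → 12 → 8 → 15 → 4 → 13 → 11 → 7 → 5 → 3 → 6 → 1 → 2 → 10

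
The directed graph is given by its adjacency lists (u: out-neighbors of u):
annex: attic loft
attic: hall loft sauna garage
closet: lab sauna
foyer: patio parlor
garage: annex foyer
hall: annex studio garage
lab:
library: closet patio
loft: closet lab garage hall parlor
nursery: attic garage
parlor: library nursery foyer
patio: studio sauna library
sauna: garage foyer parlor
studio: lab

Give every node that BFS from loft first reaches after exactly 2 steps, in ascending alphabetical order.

annex, foyer, library, nursery, sauna, studio

Level 0: loft
Level 1: closet, garage, hall, lab, parlor
Level 2: annex, foyer, library, nursery, sauna, studio
Level 3: attic, patio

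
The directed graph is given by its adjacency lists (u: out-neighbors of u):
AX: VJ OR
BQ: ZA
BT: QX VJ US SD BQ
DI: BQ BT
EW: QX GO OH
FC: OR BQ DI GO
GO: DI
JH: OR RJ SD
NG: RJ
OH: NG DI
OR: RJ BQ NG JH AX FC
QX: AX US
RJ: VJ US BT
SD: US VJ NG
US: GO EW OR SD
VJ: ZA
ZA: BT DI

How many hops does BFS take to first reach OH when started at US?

Level 0: US
Level 1: EW, GO, OR, SD
Level 2: AX, BQ, DI, FC, JH, NG, OH, QX, RJ, VJ
Level 3: BT, ZA
OH first appears at level 2.

2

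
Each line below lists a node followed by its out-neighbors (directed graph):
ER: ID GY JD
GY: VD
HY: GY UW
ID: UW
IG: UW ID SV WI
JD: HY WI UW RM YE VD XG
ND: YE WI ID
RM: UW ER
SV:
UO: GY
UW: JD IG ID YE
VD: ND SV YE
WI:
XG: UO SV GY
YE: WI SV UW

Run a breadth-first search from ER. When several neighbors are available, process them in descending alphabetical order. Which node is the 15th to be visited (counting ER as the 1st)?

IG

Visit ER; enqueue JD, ID, GY → queue [JD, ID, GY]
Visit JD; enqueue YE, XG, WI, VD, UW, RM, HY → queue [ID, GY, YE, XG, WI, VD, UW, RM, HY]
Visit ID → queue [GY, YE, XG, WI, VD, UW, RM, HY]
Visit GY → queue [YE, XG, WI, VD, UW, RM, HY]
Visit YE; enqueue SV → queue [XG, WI, VD, UW, RM, HY, SV]
Visit XG; enqueue UO → queue [WI, VD, UW, RM, HY, SV, UO]
Visit WI → queue [VD, UW, RM, HY, SV, UO]
Visit VD; enqueue ND → queue [UW, RM, HY, SV, UO, ND]
Visit UW; enqueue IG → queue [RM, HY, SV, UO, ND, IG]
Visit RM → queue [HY, SV, UO, ND, IG]
Visit HY → queue [SV, UO, ND, IG]
Visit SV → queue [UO, ND, IG]
Visit UO → queue [ND, IG]
Visit ND → queue [IG]
Visit IG → queue []

Visit order: ER, JD, ID, GY, YE, XG, WI, VD, UW, RM, HY, SV, UO, ND, IG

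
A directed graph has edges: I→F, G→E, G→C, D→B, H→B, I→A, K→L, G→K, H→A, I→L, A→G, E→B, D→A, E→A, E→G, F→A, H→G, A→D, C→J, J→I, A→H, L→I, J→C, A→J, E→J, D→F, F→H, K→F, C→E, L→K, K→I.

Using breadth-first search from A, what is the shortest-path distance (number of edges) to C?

2

Level 0: A
Level 1: D, G, H, J
Level 2: B, C, E, F, I, K
Level 3: L
C first appears at level 2.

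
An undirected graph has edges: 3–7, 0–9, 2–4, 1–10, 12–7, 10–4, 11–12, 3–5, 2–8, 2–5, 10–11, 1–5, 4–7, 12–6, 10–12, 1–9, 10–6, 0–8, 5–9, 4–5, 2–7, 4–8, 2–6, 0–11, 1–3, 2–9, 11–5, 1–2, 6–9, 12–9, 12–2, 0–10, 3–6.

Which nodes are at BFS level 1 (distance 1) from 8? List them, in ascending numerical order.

Level 0: 8
Level 1: 0, 2, 4
Level 2: 1, 5, 6, 7, 9, 10, 11, 12
Level 3: 3

0, 2, 4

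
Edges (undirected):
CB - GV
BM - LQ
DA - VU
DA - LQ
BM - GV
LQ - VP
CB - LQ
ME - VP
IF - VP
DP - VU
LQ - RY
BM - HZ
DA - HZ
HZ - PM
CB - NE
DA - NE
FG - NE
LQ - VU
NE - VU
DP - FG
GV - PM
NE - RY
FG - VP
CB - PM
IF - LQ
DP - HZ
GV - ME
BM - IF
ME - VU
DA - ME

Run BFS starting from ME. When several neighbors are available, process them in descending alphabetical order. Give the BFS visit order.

ME, VU, VP, GV, DA, NE, LQ, DP, IF, FG, PM, CB, BM, HZ, RY

Visit ME; enqueue VU, VP, GV, DA → queue [VU, VP, GV, DA]
Visit VU; enqueue NE, LQ, DP → queue [VP, GV, DA, NE, LQ, DP]
Visit VP; enqueue IF, FG → queue [GV, DA, NE, LQ, DP, IF, FG]
Visit GV; enqueue PM, CB, BM → queue [DA, NE, LQ, DP, IF, FG, PM, CB, BM]
Visit DA; enqueue HZ → queue [NE, LQ, DP, IF, FG, PM, CB, BM, HZ]
Visit NE; enqueue RY → queue [LQ, DP, IF, FG, PM, CB, BM, HZ, RY]
Visit LQ → queue [DP, IF, FG, PM, CB, BM, HZ, RY]
Visit DP → queue [IF, FG, PM, CB, BM, HZ, RY]
Visit IF → queue [FG, PM, CB, BM, HZ, RY]
Visit FG → queue [PM, CB, BM, HZ, RY]
Visit PM → queue [CB, BM, HZ, RY]
Visit CB → queue [BM, HZ, RY]
Visit BM → queue [HZ, RY]
Visit HZ → queue [RY]
Visit RY → queue []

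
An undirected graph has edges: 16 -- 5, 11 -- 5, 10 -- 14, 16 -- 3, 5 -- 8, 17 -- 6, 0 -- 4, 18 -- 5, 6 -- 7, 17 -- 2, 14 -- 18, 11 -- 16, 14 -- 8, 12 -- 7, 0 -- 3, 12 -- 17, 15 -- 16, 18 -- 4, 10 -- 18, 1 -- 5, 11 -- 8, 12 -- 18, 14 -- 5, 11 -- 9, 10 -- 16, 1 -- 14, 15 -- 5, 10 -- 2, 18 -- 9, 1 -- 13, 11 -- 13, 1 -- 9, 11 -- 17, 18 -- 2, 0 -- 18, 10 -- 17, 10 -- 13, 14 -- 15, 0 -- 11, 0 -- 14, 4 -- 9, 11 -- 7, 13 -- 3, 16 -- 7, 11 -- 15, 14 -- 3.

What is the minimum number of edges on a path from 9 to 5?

2

Level 0: 9
Level 1: 1, 4, 11, 18
Level 2: 0, 2, 5, 7, 8, 10, 12, 13, 14, 15, 16, 17
Level 3: 3, 6
5 first appears at level 2.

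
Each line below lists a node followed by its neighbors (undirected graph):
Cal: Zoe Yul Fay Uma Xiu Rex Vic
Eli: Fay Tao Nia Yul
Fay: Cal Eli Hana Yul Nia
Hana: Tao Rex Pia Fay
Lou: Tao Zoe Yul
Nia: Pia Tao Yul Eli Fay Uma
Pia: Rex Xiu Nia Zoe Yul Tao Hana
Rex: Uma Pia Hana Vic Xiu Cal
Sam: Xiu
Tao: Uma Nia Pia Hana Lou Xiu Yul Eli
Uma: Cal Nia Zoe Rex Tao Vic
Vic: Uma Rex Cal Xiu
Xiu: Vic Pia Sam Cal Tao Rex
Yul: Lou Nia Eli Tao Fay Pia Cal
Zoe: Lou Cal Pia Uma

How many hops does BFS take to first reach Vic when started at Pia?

Level 0: Pia
Level 1: Hana, Nia, Rex, Tao, Xiu, Yul, Zoe
Level 2: Cal, Eli, Fay, Lou, Sam, Uma, Vic
Vic first appears at level 2.

2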